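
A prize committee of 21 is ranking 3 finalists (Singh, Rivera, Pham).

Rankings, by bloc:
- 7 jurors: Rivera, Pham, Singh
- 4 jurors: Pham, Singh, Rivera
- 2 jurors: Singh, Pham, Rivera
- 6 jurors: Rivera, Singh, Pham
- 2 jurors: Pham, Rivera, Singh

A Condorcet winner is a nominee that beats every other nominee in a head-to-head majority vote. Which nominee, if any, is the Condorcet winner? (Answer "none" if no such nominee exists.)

Check each pair by majority over 21 ballots:
Singh vs Rivera: Singh preferred on 4+2 = 6 ballots; Rivera wins 15–6.
Singh vs Pham: 2+6 = 8 for Singh, 13 for Pham — Pham by 13–8.
Rivera vs Pham: 7+6 = 13 for Rivera, 8 for Pham — Rivera by 13–8.
Rivera beats each of Singh, Pham — Rivera is the Condorcet winner.

Rivera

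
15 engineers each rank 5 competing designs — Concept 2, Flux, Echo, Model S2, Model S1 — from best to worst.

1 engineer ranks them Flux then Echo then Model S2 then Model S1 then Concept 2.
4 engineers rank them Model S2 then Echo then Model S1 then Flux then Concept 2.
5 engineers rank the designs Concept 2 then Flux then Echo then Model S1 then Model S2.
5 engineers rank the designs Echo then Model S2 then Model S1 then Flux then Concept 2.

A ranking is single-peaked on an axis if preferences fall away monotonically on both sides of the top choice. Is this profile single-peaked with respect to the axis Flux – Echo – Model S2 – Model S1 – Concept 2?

no

Axis positions: Flux=1, Echo=2, Model S2=3, Model S1=4, Concept 2=5.
Group 1 (peak Flux at position 1): ranking walks positions 1-2-3-4-5, expanding outward from the peak — single-peaked.
Group 2 (peak Model S2 at position 3): ranking walks positions 3-2-4-1-5, expanding outward from the peak — single-peaked.
Group 3: ranking walks positions 5-1-2-4-3; Flux is ranked above Model S1 even though Model S1 lies between Flux and the peak Concept 2 on the axis — preferences dip and rise again. Not single-peaked.
Group 4 (peak Echo at position 2): ranking walks positions 2-3-4-1-5, expanding outward from the peak — single-peaked.
Group 3 violates single-peakedness, so the profile is not single-peaked on this axis.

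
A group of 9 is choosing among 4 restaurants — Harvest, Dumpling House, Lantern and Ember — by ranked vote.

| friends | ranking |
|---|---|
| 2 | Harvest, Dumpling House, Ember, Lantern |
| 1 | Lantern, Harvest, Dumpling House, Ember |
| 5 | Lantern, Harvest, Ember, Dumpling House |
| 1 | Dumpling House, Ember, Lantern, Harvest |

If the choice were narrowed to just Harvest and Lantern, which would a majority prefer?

Lantern

Ballots ranking Harvest above Lantern: 2.
Ballots ranking Lantern above Harvest: 9 − 2 = 7.
Lantern wins the head-to-head 7–2.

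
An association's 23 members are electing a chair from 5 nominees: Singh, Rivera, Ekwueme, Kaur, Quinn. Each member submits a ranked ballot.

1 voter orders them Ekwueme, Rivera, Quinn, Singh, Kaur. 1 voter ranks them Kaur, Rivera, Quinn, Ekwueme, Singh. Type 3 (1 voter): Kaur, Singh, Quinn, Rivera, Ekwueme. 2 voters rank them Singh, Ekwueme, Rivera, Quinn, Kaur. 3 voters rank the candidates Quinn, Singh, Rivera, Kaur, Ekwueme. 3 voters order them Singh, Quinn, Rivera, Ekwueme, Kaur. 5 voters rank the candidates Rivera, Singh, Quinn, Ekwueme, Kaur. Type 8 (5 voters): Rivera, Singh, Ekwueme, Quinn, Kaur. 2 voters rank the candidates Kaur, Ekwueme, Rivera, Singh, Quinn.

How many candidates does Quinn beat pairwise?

Quinn against each rival (23 voters):
Quinn vs Singh: Quinn is ranked higher on 1+1+3 = 5 ballots, Singh on 18. Singh wins 18–5.
Quinn–Rivera: Rivera 16–7.
Quinn vs Ekwueme: 13 to 10, Quinn.
Quinn–Kaur: Quinn 19–4.
Quinn beats Ekwueme, Kaur; loses to Singh, Rivera — 2 pairwise wins.

2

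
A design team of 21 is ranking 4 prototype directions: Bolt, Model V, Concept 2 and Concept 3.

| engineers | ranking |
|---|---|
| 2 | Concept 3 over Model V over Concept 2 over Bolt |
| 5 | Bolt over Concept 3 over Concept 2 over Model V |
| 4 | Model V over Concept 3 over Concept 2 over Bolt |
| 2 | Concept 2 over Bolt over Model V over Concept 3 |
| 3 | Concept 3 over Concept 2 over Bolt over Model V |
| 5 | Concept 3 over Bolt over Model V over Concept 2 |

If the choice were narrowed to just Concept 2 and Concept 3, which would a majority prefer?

Ballots ranking Concept 2 above Concept 3: 2.
Ballots ranking Concept 3 above Concept 2: 21 − 2 = 19.
Concept 3 wins the head-to-head 19–2.

Concept 3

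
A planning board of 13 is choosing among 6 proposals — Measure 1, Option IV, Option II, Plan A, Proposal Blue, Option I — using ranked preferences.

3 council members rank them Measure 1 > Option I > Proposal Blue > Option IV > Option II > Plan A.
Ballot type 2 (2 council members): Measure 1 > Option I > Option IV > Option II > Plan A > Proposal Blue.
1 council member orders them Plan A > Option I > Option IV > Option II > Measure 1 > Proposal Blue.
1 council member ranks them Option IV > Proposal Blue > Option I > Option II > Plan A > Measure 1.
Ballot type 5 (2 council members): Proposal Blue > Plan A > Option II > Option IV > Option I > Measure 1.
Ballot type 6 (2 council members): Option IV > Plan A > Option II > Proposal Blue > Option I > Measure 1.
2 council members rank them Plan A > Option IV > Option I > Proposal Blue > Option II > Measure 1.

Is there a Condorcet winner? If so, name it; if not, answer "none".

Pairwise majorities:
Measure 1 vs Option IV: Measure 1 is ranked higher on 3+2 = 5 ballots, Option IV on 8. Option IV wins 8–5.
Measure 1 vs Option II: Measure 1 preferred on 3+2 = 5 ballots; Option II wins 8–5.
Measure 1 vs Plan A: Measure 1 preferred on 3+2 = 5 ballots; Plan A wins 8–5.
Measure 1 vs Proposal Blue: Measure 1 is ranked higher on 3+2+1 = 6 ballots, Proposal Blue on 7. Proposal Blue wins 7–6.
Measure 1 vs Option I: Measure 1 is ranked higher on 3+2 = 5 ballots, Option I on 8. Option I wins 8–5.
Option IV vs Option II: 11 to 2, Option IV.
Option IV vs Plan A: Option IV is ranked higher on 3+2+1+2 = 8 ballots, Plan A on 5. Option IV wins 8–5.
Option IV vs Proposal Blue: 8 to 5, Option IV.
Option IV vs Option I: Option IV preferred on 1+2+2+2 = 7 ballots; Option IV wins 7–6.
Option II vs Plan A: Option II is ranked higher on 3+2+1 = 6 ballots, Plan A on 7. Plan A wins 7–6.
Option II vs Proposal Blue: Option II preferred on 2+1+2 = 5 ballots; Proposal Blue wins 8–5.
Option II vs Option I: 2+2 = 4 for Option II, 9 for Option I — Option I by 9–4.
Plan A vs Proposal Blue: Plan A preferred on 2+1+2+2 = 7 ballots; Plan A wins 7–6.
Plan A vs Option I: 7 to 6, Plan A.
Proposal Blue vs Option I: 5 to 8, Option I.
Option IV wins every pairwise contest, so Option IV is the Condorcet winner.

Option IV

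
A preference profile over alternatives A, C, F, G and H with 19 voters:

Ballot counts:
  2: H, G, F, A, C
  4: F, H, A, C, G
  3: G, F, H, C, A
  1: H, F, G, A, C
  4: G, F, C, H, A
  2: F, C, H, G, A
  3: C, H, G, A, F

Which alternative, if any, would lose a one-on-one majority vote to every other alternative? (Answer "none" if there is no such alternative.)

Head-to-head results (19 voters):
A vs C: C, 12–7.
A vs F: F, 16–3.
A vs G: 4 for A, 15 for G — G by 15–4.
A vs H: 0 to 19, H.
C–F: F 16–3.
C–G: G 10–9.
C–H: H 10–9.
F vs G: F preferred on 4+1+2 = 7 ballots; G wins 12–7.
F vs H: 13 to 6, F.
G vs H: H, 12–7.
A is beaten in every head-to-head and is the Condorcet loser.

A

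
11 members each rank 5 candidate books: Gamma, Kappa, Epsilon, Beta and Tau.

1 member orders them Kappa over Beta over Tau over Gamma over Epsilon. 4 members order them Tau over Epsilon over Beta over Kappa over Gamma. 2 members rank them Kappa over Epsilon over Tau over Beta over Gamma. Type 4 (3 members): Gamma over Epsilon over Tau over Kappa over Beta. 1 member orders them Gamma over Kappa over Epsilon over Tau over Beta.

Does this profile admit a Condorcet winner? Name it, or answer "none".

Check each pair by majority over 11 ballots:
Gamma vs Kappa: Kappa wins 7–4.
Gamma vs Epsilon: Epsilon wins 6–5.
Gamma vs Beta: Beta wins 7–4.
Gamma vs Tau: Tau wins 7–4.
Kappa vs Epsilon: Epsilon wins 7–4.
Kappa vs Beta: Kappa preferred on 1+2+3+1 = 7 ballots; Kappa wins 7–4.
Kappa vs Tau: 4 to 7, Tau.
Epsilon vs Beta: Epsilon, 10–1.
Epsilon vs Tau: Epsilon wins 6–5.
Beta vs Tau: Tau, 10–1.
Epsilon wins every pairwise contest, so Epsilon is the Condorcet winner.

Epsilon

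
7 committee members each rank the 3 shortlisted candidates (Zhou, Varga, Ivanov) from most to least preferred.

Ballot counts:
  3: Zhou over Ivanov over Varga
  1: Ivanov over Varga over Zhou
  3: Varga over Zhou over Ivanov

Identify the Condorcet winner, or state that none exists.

Check each pair by majority over 7 ballots:
Zhou vs Varga: 3 to 4, Varga.
Zhou vs Ivanov: Zhou is ranked higher on 3+3 = 6 ballots, Ivanov on 1. Zhou wins 6–1.
Varga vs Ivanov: Varga is ranked higher on 3 ballots, Ivanov on 4. Ivanov wins 4–3.
Every candidate loses at least once (Zhou loses to Varga; Varga loses to Ivanov; Ivanov loses to Zhou). The majority relation contains the cycle Zhou → Ivanov → Varga → Zhou, so there is no Condorcet winner.

none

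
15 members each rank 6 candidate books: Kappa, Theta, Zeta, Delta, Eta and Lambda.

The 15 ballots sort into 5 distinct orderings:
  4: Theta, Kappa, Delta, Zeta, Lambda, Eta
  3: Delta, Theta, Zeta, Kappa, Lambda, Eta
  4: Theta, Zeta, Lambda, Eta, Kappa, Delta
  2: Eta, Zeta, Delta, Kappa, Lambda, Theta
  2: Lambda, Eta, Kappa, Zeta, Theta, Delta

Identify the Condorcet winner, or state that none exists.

Pairwise majorities:
Kappa vs Theta: Theta, 11–4.
Kappa–Zeta: Zeta 9–6.
Kappa–Delta: Kappa 10–5.
Kappa–Eta: Eta 8–7.
Kappa vs Lambda: Kappa, 9–6.
Theta vs Zeta: Theta wins 11–4.
Theta vs Delta: Theta, 10–5.
Theta–Eta: Theta 11–4.
Theta vs Lambda: Theta wins 11–4.
Zeta vs Delta: Zeta wins 8–7.
Zeta–Eta: Zeta 11–4.
Zeta vs Lambda: Zeta wins 13–2.
Delta–Eta: Eta 8–7.
Delta vs Lambda: Delta, 9–6.
Eta vs Lambda: Lambda wins 13–2.
Theta beats each of Kappa, Zeta, Delta, Eta, Lambda — Theta is the Condorcet winner.

Theta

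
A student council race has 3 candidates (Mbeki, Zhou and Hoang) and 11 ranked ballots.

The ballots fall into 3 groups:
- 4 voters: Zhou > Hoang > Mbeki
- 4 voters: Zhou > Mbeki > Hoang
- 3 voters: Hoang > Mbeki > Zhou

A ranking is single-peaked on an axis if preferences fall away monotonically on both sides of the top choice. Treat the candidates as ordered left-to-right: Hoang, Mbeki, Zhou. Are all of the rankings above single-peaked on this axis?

no

Axis positions: Hoang=1, Mbeki=2, Zhou=3.
Group 1: ranking walks positions 3-1-2; Hoang is ranked above Mbeki even though Mbeki lies between Hoang and the peak Zhou on the axis — preferences dip and rise again. Not single-peaked.
Group 2 (peak Zhou at position 3): ranking walks positions 3-2-1, expanding outward from the peak — single-peaked.
Group 3 (peak Hoang at position 1): ranking walks positions 1-2-3, expanding outward from the peak — single-peaked.
Group 1 violates single-peakedness, so the profile is not single-peaked on this axis.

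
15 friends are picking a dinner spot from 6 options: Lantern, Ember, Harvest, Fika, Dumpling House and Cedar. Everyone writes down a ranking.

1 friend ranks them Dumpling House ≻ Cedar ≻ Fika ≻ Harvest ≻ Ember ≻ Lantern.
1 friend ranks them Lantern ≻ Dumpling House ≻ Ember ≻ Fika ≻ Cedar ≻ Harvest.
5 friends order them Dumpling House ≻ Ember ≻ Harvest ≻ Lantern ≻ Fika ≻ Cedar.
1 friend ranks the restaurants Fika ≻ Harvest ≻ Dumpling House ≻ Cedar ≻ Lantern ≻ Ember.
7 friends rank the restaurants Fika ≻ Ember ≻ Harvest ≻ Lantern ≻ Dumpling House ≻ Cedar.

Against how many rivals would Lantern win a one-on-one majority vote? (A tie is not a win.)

Lantern against each rival (15 friends):
Lantern–Ember: Ember 13–2.
Lantern–Harvest: Harvest 14–1.
Lantern vs Fika: Fika, 9–6.
Lantern vs Dumpling House: 8 to 7, Lantern.
Lantern vs Cedar: 13 to 2, Lantern.
Lantern beats Dumpling House, Cedar; loses to Ember, Harvest, Fika — 2 pairwise wins.

2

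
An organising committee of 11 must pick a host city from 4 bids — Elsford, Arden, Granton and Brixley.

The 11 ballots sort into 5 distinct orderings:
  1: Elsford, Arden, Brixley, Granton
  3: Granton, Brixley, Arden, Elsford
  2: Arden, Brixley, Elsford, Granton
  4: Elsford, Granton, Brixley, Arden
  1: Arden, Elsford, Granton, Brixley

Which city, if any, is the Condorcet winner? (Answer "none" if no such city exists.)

none

Head-to-head results (11 organisers):
Elsford vs Arden: 5 to 6, Arden.
Elsford vs Granton: Elsford, 8–3.
Elsford–Brixley: Elsford 6–5.
Arden vs Granton: Granton, 7–4.
Arden vs Brixley: Arden preferred on 1+2+1 = 4 ballots; Brixley wins 7–4.
Granton vs Brixley: 3+4+1 = 8 for Granton, 3 for Brixley — Granton by 8–3.
Every city loses at least once (Elsford loses to Arden; Arden loses to Granton; Granton loses to Elsford; Brixley loses to Elsford). The majority relation contains the cycle Elsford beats Granton beats Arden beats Elsford, so there is no Condorcet winner.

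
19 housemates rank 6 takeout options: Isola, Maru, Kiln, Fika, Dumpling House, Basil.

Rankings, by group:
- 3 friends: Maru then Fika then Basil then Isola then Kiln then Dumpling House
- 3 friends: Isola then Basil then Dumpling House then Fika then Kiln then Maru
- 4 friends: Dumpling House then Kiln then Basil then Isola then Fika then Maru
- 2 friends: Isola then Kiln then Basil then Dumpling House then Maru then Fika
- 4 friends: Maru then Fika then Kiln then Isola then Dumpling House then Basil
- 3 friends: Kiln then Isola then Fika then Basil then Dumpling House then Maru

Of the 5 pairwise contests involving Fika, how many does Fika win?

4

Fika against each rival (19 friends):
Fika vs Isola: Fika is ranked higher on 3+4 = 7 ballots, Isola on 12. Isola wins 12–7.
Fika vs Maru: Fika, 10–9.
Fika vs Kiln: 10 to 9, Fika.
Fika vs Dumpling House: Fika preferred on 3+4+3 = 10 ballots; Fika wins 10–9.
Fika vs Basil: Fika, 10–9.
Fika beats Maru, Kiln, Dumpling House, Basil; loses to Isola — 4 pairwise wins.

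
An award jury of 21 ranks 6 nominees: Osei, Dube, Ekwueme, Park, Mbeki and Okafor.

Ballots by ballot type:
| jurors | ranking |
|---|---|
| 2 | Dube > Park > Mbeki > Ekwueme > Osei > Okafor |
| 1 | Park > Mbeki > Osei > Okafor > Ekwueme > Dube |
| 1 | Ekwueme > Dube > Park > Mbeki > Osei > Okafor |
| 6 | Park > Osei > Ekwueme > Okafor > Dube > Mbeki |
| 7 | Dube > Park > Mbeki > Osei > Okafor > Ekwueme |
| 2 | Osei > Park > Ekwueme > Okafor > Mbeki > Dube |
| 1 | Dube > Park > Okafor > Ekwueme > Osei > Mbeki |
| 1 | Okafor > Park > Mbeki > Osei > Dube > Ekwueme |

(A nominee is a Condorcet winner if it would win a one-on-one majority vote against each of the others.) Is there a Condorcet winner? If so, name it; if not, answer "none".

Dube

Head-to-head results (21 jurors):
Osei vs Dube: Dube wins 11–10.
Osei vs Ekwueme: Osei wins 17–4.
Osei vs Park: Park, 19–2.
Osei vs Mbeki: Mbeki, 12–9.
Osei vs Okafor: Osei wins 19–2.
Dube vs Ekwueme: Dube wins 11–10.
Dube vs Park: Dube, 11–10.
Dube–Mbeki: Dube 17–4.
Dube–Okafor: Dube 11–10.
Ekwueme–Park: Park 20–1.
Ekwueme–Mbeki: Mbeki 11–10.
Ekwueme vs Okafor: Ekwueme wins 11–10.
Park vs Mbeki: Park, 21–0.
Park vs Okafor: Park, 20–1.
Mbeki vs Okafor: Mbeki, 11–10.
Only Dube has no losses; Dube is the Condorcet winner.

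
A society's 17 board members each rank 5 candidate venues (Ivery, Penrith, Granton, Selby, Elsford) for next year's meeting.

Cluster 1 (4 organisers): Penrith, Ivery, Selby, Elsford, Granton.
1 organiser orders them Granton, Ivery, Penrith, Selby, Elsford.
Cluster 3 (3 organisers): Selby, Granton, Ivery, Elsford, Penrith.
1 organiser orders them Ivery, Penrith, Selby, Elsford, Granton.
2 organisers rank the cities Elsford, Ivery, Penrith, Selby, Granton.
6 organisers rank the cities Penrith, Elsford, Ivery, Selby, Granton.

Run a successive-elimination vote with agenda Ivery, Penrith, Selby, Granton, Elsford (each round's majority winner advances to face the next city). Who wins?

Penrith

Round 1: Ivery vs Penrith — 7–10, Penrith advances.
Round 2: Penrith vs Selby — 14–3, Penrith advances.
Round 3: Penrith vs Granton — 13–4, Penrith advances.
Round 4: Penrith vs Elsford — 12–5, Penrith advances.
Penrith survives the agenda.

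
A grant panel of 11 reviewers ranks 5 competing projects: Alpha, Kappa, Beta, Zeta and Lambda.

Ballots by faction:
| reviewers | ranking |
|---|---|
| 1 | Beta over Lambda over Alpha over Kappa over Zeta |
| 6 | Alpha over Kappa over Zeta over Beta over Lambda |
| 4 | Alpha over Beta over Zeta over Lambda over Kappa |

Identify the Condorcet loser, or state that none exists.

Pairwise majorities:
Alpha–Kappa: Alpha 11–0.
Alpha vs Beta: Alpha, 10–1.
Alpha vs Zeta: 11 to 0, Alpha.
Alpha vs Lambda: 10 to 1, Alpha.
Kappa vs Beta: Kappa wins 6–5.
Kappa vs Zeta: Kappa preferred on 1+6 = 7 ballots; Kappa wins 7–4.
Kappa vs Lambda: Kappa wins 6–5.
Beta vs Zeta: Beta is ranked higher on 1+4 = 5 ballots, Zeta on 6. Zeta wins 6–5.
Beta–Lambda: Beta 11–0.
Zeta vs Lambda: Zeta preferred on 6+4 = 10 ballots; Zeta wins 10–1.
Only Lambda has no wins; Lambda is the Condorcet loser.

Lambda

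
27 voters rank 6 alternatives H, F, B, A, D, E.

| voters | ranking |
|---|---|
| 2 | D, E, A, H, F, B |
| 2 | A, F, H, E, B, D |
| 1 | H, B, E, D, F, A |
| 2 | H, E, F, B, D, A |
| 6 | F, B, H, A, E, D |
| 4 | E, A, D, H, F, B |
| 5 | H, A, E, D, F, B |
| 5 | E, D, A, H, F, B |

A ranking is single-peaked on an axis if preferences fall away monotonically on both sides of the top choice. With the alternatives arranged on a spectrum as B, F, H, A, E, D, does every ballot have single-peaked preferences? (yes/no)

no

Axis positions: B=1, F=2, H=3, A=4, E=5, D=6.
Bloc 1 (peak D at position 6): ranking walks positions 6-5-4-3-2-1, expanding outward from the peak — single-peaked.
Bloc 2: ranking walks positions 4-2-3-5-1-6; F is ranked above H even though H lies between F and the peak A on the axis — preferences dip and rise again. Not single-peaked.
Bloc 3: ranking walks positions 3-1-5-6-2-4; B is ranked above F even though F lies between B and the peak H on the axis — preferences dip and rise again. Not single-peaked.
Bloc 4: ranking walks positions 3-5-2-1-6-4; E is ranked above A even though A lies between E and the peak H on the axis — preferences dip and rise again. Not single-peaked.
Bloc 5 (peak F at position 2): ranking walks positions 2-1-3-4-5-6, expanding outward from the peak — single-peaked.
Bloc 6 (peak E at position 5): ranking walks positions 5-4-6-3-2-1, expanding outward from the peak — single-peaked.
Bloc 7 (peak H at position 3): ranking walks positions 3-4-5-6-2-1, expanding outward from the peak — single-peaked.
Bloc 8 (peak E at position 5): ranking walks positions 5-6-4-3-2-1, expanding outward from the peak — single-peaked.
Bloc 2 violates single-peakedness, so the profile is not single-peaked on this axis.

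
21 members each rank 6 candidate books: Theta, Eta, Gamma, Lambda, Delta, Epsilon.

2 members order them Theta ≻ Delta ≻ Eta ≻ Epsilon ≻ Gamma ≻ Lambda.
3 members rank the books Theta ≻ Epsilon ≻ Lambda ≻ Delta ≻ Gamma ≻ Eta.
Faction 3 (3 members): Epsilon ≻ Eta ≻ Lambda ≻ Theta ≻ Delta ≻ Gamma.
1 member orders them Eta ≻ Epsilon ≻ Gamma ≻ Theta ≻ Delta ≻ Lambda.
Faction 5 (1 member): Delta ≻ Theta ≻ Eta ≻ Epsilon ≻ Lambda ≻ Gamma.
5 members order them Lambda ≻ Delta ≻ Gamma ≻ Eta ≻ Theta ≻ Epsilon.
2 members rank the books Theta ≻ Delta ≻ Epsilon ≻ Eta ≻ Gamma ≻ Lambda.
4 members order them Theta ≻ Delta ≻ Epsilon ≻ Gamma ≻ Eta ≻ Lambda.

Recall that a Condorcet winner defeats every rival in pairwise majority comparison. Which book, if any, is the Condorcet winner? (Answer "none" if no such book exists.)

Theta

Head-to-head results (21 members):
Theta vs Eta: Theta preferred on 2+3+1+2+4 = 12 ballots; Theta wins 12–9.
Theta vs Gamma: 15 to 6, Theta.
Theta vs Lambda: Theta is ranked higher on 2+3+1+1+2+4 = 13 ballots, Lambda on 8. Theta wins 13–8.
Theta vs Delta: 2+3+3+1+2+4 = 15 for Theta, 6 for Delta — Theta by 15–6.
Theta vs Epsilon: Theta is ranked higher on 2+3+1+5+2+4 = 17 ballots, Epsilon on 4. Theta wins 17–4.
Eta vs Gamma: 9 to 12, Gamma.
Eta vs Lambda: 13 to 8, Eta.
Eta vs Delta: 3+1 = 4 for Eta, 17 for Delta — Delta by 17–4.
Eta vs Epsilon: 2+1+1+5 = 9 for Eta, 12 for Epsilon — Epsilon by 12–9.
Gamma vs Lambda: Gamma preferred on 2+1+2+4 = 9 ballots; Lambda wins 12–9.
Gamma vs Delta: 1 for Gamma, 20 for Delta — Delta by 20–1.
Gamma vs Epsilon: 5 for Gamma, 16 for Epsilon — Epsilon by 16–5.
Lambda vs Delta: 11 to 10, Lambda.
Lambda vs Epsilon: Lambda preferred on 5 ballots; Epsilon wins 16–5.
Delta vs Epsilon: 14 to 7, Delta.
Theta wins every pairwise contest, so Theta is the Condorcet winner.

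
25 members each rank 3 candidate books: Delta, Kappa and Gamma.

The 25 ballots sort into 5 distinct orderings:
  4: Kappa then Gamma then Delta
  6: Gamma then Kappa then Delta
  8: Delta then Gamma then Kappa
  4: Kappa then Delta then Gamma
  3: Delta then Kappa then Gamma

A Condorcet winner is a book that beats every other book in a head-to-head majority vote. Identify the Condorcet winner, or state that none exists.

Head-to-head results (25 members):
Delta vs Kappa: Delta preferred on 8+3 = 11 ballots; Kappa wins 14–11.
Delta vs Gamma: Delta is ranked higher on 8+4+3 = 15 ballots, Gamma on 10. Delta wins 15–10.
Kappa vs Gamma: 4+4+3 = 11 for Kappa, 14 for Gamma — Gamma by 14–11.
Every book loses at least once (Delta loses to Kappa; Kappa loses to Gamma; Gamma loses to Delta). The majority relation contains the cycle Delta beats Gamma beats Kappa beats Delta, so there is no Condorcet winner.

none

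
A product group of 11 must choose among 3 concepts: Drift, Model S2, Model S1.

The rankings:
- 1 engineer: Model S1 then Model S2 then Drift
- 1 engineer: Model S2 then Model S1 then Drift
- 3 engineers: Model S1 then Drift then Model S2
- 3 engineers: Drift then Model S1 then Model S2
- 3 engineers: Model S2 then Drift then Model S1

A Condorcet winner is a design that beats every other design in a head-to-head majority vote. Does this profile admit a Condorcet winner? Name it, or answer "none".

Pairwise majorities:
Drift vs Model S2: Drift is ranked higher on 3+3 = 6 ballots, Model S2 on 5. Drift wins 6–5.
Drift vs Model S1: Drift is ranked higher on 3+3 = 6 ballots, Model S1 on 5. Drift wins 6–5.
Model S2 vs Model S1: 4 to 7, Model S1.
Drift beats each of Model S2, Model S1 — Drift is the Condorcet winner.

Drift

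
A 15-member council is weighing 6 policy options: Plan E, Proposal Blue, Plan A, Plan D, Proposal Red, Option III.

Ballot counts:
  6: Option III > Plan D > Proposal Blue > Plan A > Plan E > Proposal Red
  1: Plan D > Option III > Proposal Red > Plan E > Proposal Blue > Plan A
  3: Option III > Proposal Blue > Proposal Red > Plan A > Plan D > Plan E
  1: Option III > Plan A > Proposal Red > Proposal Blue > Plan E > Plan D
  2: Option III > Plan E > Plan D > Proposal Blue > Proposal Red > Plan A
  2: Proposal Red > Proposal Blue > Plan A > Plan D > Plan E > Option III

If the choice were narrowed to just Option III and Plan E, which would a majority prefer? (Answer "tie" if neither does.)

Option III

Ballots ranking Option III above Plan E: 6 + 1 + 3 + 1 + 2 = 13.
Ballots ranking Plan E above Option III: 15 − 13 = 2.
Option III wins the head-to-head 13–2.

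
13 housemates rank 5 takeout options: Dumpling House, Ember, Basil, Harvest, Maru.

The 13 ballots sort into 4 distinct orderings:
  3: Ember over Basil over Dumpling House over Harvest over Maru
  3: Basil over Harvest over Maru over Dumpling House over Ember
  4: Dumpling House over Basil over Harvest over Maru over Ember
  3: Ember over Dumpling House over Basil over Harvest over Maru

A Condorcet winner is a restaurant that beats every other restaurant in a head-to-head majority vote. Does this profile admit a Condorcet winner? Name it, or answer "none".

Head-to-head results (13 friends):
Dumpling House–Ember: Dumpling House 7–6.
Dumpling House vs Basil: Dumpling House, 7–6.
Dumpling House vs Harvest: Dumpling House, 10–3.
Dumpling House vs Maru: Dumpling House wins 10–3.
Ember vs Basil: Basil wins 7–6.
Ember–Harvest: Harvest 7–6.
Ember–Maru: Maru 7–6.
Basil vs Harvest: Basil wins 13–0.
Basil vs Maru: Basil, 13–0.
Harvest vs Maru: Harvest, 13–0.
Only Dumpling House has no losses; Dumpling House is the Condorcet winner.

Dumpling House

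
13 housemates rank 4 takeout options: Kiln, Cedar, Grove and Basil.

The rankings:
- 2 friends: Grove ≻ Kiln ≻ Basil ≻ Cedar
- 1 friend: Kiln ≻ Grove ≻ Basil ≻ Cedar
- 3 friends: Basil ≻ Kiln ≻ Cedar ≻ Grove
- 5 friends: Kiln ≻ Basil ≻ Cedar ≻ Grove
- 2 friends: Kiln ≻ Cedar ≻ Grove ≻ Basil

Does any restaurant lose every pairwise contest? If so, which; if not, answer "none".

Head-to-head results (13 friends):
Kiln vs Cedar: Kiln is ranked higher on 2+1+3+5+2 = 13 ballots, Cedar on 0. Kiln wins 13–0.
Kiln vs Grove: Kiln wins 11–2.
Kiln–Basil: Kiln 10–3.
Cedar vs Grove: Cedar, 10–3.
Cedar–Basil: Basil 11–2.
Grove vs Basil: Basil, 8–5.
Grove loses to every other restaurant — it is the Condorcet loser.

Grove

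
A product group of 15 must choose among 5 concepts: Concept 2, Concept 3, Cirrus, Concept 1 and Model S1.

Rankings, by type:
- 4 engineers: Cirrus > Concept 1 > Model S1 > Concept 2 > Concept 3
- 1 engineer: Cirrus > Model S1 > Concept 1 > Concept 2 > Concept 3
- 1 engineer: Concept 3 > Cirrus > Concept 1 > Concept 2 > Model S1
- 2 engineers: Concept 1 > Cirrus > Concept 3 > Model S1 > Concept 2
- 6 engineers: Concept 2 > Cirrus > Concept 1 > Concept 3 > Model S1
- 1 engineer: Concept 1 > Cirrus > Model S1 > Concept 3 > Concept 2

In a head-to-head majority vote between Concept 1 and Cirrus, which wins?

Ballots ranking Concept 1 above Cirrus: 2 + 1 = 3.
Ballots ranking Cirrus above Concept 1: 15 − 3 = 12.
Cirrus wins the head-to-head 12–3.

Cirrus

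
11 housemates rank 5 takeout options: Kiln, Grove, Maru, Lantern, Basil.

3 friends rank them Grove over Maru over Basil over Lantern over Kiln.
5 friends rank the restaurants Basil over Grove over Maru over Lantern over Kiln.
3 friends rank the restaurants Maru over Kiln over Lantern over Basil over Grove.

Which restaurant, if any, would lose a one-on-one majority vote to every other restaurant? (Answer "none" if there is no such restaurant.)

Kiln

Pairwise majorities:
Kiln–Grove: Grove 8–3.
Kiln vs Maru: Kiln preferred on 0 ballots; Maru wins 11–0.
Kiln vs Lantern: Kiln preferred on 3 ballots; Lantern wins 8–3.
Kiln vs Basil: 3 for Kiln, 8 for Basil — Basil by 8–3.
Grove vs Maru: 8 to 3, Grove.
Grove vs Lantern: Grove preferred on 3+5 = 8 ballots; Grove wins 8–3.
Grove vs Basil: 3 for Grove, 8 for Basil — Basil by 8–3.
Maru vs Lantern: 11 to 0, Maru.
Maru vs Basil: Maru, 6–5.
Lantern–Basil: Basil 8–3.
Kiln loses to every other restaurant — it is the Condorcet loser.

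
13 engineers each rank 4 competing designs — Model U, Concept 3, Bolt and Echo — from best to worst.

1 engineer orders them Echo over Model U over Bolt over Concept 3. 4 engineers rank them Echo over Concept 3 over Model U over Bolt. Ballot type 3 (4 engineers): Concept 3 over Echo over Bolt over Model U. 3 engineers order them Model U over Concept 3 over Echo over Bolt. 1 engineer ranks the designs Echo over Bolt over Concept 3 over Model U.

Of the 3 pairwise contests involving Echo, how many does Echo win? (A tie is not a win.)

2

Echo against each rival (13 engineers):
Echo vs Model U: Echo is ranked higher on 1+4+4+1 = 10 ballots, Model U on 3. Echo wins 10–3.
Echo vs Concept 3: Echo is ranked higher on 1+4+1 = 6 ballots, Concept 3 on 7. Concept 3 wins 7–6.
Echo vs Bolt: Echo preferred on 1+4+4+3+1 = 13 ballots; Echo wins 13–0.
Echo beats Model U, Bolt; loses to Concept 3 — 2 pairwise wins.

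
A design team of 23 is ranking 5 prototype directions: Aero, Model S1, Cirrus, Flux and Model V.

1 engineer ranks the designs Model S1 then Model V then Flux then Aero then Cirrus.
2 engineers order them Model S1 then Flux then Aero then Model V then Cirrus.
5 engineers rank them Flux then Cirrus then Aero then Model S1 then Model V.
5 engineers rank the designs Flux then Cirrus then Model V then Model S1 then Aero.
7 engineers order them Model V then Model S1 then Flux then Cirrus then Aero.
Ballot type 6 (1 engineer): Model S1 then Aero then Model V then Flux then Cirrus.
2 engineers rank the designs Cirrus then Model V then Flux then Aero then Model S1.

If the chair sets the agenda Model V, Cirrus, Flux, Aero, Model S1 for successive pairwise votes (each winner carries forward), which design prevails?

Flux

Round 1: Model V vs Cirrus — 11–12, Cirrus advances.
Round 2: Cirrus vs Flux — 2–21, Flux advances.
Round 3: Flux vs Aero — 22–1, Flux advances.
Round 4: Flux vs Model S1 — 12–11, Flux advances.
The agenda winner is Flux.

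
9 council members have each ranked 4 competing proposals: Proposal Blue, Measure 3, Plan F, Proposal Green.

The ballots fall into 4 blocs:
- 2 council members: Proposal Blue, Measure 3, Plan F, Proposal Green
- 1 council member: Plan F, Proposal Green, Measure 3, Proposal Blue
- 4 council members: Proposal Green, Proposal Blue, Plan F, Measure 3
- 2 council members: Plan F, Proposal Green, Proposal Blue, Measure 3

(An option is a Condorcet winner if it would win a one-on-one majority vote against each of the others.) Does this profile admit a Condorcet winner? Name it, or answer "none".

none

Head-to-head results (9 council members):
Proposal Blue vs Measure 3: Proposal Blue, 8–1.
Proposal Blue vs Plan F: Proposal Blue, 6–3.
Proposal Blue vs Proposal Green: Proposal Green wins 7–2.
Measure 3 vs Plan F: Plan F, 7–2.
Measure 3–Proposal Green: Proposal Green 7–2.
Plan F vs Proposal Green: Plan F, 5–4.
No option is unbeaten: Proposal Blue loses to Proposal Green; Measure 3 loses to Proposal Blue; Plan F loses to Proposal Blue; Proposal Green loses to Plan F. In particular Proposal Blue beats Plan F beats Proposal Green beats Proposal Blue is a majority cycle — no Condorcet winner exists.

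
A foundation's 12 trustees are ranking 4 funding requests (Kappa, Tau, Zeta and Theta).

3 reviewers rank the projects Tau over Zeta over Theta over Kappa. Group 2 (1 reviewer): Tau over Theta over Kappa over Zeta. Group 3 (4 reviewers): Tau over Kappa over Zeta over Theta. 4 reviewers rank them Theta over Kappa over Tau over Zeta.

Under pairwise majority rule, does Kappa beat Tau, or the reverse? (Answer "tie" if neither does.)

Ballots ranking Kappa above Tau: 4.
Ballots ranking Tau above Kappa: 12 − 4 = 8.
Tau wins the head-to-head 8–4.

Tau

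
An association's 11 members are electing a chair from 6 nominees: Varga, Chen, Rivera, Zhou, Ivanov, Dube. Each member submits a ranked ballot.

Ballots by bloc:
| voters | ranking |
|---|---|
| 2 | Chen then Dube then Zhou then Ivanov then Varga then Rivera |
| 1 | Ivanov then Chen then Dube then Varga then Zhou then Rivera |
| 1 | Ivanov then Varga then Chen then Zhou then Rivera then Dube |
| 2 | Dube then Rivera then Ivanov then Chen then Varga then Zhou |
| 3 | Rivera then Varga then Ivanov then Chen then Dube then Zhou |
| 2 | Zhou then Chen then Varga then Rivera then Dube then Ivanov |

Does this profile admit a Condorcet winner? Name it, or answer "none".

Head-to-head results (11 voters):
Varga vs Chen: 4 to 7, Chen.
Varga vs Rivera: 6 to 5, Varga.
Varga vs Zhou: 7 to 4, Varga.
Varga vs Ivanov: Varga is ranked higher on 3+2 = 5 ballots, Ivanov on 6. Ivanov wins 6–5.
Varga vs Dube: 1+3+2 = 6 for Varga, 5 for Dube — Varga by 6–5.
Chen vs Rivera: 6 to 5, Chen.
Chen vs Zhou: Chen is ranked higher on 2+1+1+2+3 = 9 ballots, Zhou on 2. Chen wins 9–2.
Chen vs Ivanov: 4 to 7, Ivanov.
Chen vs Dube: Chen is ranked higher on 2+1+1+3+2 = 9 ballots, Dube on 2. Chen wins 9–2.
Rivera vs Zhou: Rivera preferred on 2+3 = 5 ballots; Zhou wins 6–5.
Rivera vs Ivanov: 7 to 4, Rivera.
Rivera vs Dube: Rivera is ranked higher on 1+3+2 = 6 ballots, Dube on 5. Rivera wins 6–5.
Zhou vs Ivanov: Zhou is ranked higher on 2+2 = 4 ballots, Ivanov on 7. Ivanov wins 7–4.
Zhou vs Dube: 3 to 8, Dube.
Ivanov vs Dube: 5 to 6, Dube.
Every candidate loses at least once (Varga loses to Chen; Chen loses to Ivanov; Rivera loses to Varga; Zhou loses to Varga; Ivanov loses to Rivera; Dube loses to Varga). The majority relation contains the cycle Varga beats Rivera beats Ivanov beats Varga, so there is no Condorcet winner.

none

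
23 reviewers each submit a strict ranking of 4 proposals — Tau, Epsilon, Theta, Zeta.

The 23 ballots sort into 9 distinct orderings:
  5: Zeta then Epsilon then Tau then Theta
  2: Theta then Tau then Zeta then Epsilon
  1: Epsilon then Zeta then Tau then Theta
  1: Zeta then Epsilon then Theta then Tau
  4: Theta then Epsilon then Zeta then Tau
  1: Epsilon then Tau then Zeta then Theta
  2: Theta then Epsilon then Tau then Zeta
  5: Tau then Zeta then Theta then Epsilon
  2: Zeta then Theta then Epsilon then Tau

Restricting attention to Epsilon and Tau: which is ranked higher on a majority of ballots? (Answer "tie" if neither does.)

Ballots ranking Epsilon above Tau: 5 + 1 + 1 + 4 + 1 + 2 + 2 = 16.
Ballots ranking Tau above Epsilon: 23 − 16 = 7.
Epsilon wins the head-to-head 16–7.

Epsilon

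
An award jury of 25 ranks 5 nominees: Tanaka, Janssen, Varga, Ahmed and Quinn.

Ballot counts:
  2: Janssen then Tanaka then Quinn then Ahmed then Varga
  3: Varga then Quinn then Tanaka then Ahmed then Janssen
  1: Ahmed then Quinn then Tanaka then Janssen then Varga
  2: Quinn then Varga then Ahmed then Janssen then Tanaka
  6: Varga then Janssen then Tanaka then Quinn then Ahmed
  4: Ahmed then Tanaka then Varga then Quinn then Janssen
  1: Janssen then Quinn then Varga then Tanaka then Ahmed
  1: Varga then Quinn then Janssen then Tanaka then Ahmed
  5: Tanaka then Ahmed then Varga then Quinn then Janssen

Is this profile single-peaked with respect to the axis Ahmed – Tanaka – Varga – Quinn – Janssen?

Axis positions: Ahmed=1, Tanaka=2, Varga=3, Quinn=4, Janssen=5.
Cluster 1: ranking walks positions 5-2-4-1-3; Tanaka is ranked above Quinn even though Quinn lies between Tanaka and the peak Janssen on the axis — preferences dip and rise again. Not single-peaked.
Cluster 2 (peak Varga at position 3): ranking walks positions 3-4-2-1-5, expanding outward from the peak — single-peaked.
Cluster 3: ranking walks positions 1-4-2-5-3; Quinn is ranked above Tanaka even though Tanaka lies between Quinn and the peak Ahmed on the axis — preferences dip and rise again. Not single-peaked.
Cluster 4: ranking walks positions 4-3-1-5-2; Ahmed is ranked above Tanaka even though Tanaka lies between Ahmed and the peak Quinn on the axis — preferences dip and rise again. Not single-peaked.
Cluster 5: ranking walks positions 3-5-2-4-1; Janssen is ranked above Quinn even though Quinn lies between Janssen and the peak Varga on the axis — preferences dip and rise again. Not single-peaked.
Cluster 6 (peak Ahmed at position 1): ranking walks positions 1-2-3-4-5, expanding outward from the peak — single-peaked.
Cluster 7 (peak Janssen at position 5): ranking walks positions 5-4-3-2-1, expanding outward from the peak — single-peaked.
Cluster 8 (peak Varga at position 3): ranking walks positions 3-4-5-2-1, expanding outward from the peak — single-peaked.
Cluster 9 (peak Tanaka at position 2): ranking walks positions 2-1-3-4-5, expanding outward from the peak — single-peaked.
Cluster 1 violates single-peakedness, so the profile is not single-peaked on this axis.

no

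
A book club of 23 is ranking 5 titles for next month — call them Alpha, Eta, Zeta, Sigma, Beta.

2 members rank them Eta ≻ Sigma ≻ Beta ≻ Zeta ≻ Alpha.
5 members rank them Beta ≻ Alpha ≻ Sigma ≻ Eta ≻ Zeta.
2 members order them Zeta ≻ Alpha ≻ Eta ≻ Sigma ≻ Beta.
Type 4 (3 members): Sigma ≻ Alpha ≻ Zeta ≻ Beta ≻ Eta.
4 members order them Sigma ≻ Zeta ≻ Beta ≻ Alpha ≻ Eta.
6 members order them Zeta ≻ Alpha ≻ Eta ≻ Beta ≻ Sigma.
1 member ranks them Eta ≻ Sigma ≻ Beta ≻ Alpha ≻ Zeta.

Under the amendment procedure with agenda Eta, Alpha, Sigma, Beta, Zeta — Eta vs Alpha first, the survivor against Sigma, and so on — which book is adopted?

Zeta

Round 1: Eta vs Alpha — 3–20, Alpha advances.
Round 2: Alpha vs Sigma — 13–10, Alpha advances.
Round 3: Alpha vs Beta — 11–12, Beta advances.
Round 4: Beta vs Zeta — 8–15, Zeta advances.
Zeta survives the agenda.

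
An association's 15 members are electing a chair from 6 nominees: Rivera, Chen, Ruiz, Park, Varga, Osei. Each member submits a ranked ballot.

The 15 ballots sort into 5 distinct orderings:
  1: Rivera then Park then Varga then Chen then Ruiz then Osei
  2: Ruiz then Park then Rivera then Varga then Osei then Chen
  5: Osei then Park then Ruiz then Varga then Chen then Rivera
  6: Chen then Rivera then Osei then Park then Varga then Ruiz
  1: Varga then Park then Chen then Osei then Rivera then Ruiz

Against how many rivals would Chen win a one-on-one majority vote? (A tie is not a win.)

3

Chen against each rival (15 voters):
Chen vs Rivera: Chen is ranked higher on 5+6+1 = 12 ballots, Rivera on 3. Chen wins 12–3.
Chen vs Ruiz: 8 to 7, Chen.
Chen vs Park: 6 for Chen, 9 for Park — Park by 9–6.
Chen–Varga: Varga 9–6.
Chen vs Osei: 1+6+1 = 8 for Chen, 7 for Osei — Chen by 8–7.
Chen beats Rivera, Ruiz, Osei; loses to Park, Varga — 3 pairwise wins.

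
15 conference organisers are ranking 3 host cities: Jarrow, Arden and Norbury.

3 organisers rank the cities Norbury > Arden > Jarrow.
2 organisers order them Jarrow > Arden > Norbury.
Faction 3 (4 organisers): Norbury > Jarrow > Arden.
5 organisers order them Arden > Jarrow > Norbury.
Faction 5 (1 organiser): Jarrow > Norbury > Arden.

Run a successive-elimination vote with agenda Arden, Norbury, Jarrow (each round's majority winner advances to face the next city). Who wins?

Round 1: Arden vs Norbury — 7–8, Norbury advances.
Round 2: Norbury vs Jarrow — 7–8, Jarrow advances.
The agenda winner is Jarrow.

Jarrow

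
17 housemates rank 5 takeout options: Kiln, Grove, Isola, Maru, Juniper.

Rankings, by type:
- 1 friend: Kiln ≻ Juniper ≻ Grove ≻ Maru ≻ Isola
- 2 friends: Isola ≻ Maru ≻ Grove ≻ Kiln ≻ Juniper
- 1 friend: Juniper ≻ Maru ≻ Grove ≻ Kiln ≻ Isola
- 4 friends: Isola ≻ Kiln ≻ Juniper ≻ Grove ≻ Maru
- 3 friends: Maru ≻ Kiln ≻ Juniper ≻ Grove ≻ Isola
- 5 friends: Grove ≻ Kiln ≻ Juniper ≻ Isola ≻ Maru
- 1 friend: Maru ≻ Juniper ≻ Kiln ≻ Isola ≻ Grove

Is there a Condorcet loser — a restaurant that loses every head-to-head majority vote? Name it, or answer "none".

Maru

Head-to-head results (17 friends):
Kiln vs Grove: 1+4+3+1 = 9 for Kiln, 8 for Grove — Kiln by 9–8.
Kiln vs Isola: Kiln preferred on 1+1+3+5+1 = 11 ballots; Kiln wins 11–6.
Kiln vs Maru: Kiln is ranked higher on 1+4+5 = 10 ballots, Maru on 7. Kiln wins 10–7.
Kiln vs Juniper: Kiln, 15–2.
Grove vs Isola: Grove preferred on 1+1+3+5 = 10 ballots; Grove wins 10–7.
Grove vs Maru: 1+4+5 = 10 for Grove, 7 for Maru — Grove by 10–7.
Grove vs Juniper: Grove is ranked higher on 2+5 = 7 ballots, Juniper on 10. Juniper wins 10–7.
Isola vs Maru: Isola is ranked higher on 2+4+5 = 11 ballots, Maru on 6. Isola wins 11–6.
Isola vs Juniper: Isola is ranked higher on 2+4 = 6 ballots, Juniper on 11. Juniper wins 11–6.
Maru vs Juniper: Maru preferred on 2+3+1 = 6 ballots; Juniper wins 11–6.
Only Maru has no wins; Maru is the Condorcet loser.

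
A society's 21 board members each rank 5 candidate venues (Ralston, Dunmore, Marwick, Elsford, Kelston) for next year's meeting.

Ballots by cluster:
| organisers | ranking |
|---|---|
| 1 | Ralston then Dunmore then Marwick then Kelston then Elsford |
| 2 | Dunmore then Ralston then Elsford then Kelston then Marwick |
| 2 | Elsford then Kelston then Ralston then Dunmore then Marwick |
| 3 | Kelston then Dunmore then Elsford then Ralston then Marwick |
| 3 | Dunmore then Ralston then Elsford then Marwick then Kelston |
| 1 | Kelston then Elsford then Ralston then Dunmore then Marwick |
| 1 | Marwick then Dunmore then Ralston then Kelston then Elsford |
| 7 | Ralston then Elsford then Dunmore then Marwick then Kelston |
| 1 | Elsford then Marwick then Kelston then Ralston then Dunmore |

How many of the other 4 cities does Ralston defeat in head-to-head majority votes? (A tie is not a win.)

4

Ralston against each rival (21 organisers):
Ralston vs Dunmore: 1+2+1+7+1 = 12 for Ralston, 9 for Dunmore — Ralston by 12–9.
Ralston–Marwick: Ralston 19–2.
Ralston vs Elsford: 1+2+3+1+7 = 14 for Ralston, 7 for Elsford — Ralston by 14–7.
Ralston vs Kelston: Ralston preferred on 1+2+3+1+7 = 14 ballots; Ralston wins 14–7.
Ralston beats Dunmore, Marwick, Elsford, Kelston — 4 pairwise wins.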